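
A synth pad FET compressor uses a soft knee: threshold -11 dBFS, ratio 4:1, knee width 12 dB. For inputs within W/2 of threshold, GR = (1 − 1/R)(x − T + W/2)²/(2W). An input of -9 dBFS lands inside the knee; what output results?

-11 dBFS

x − T + W/2 = -9 − (-11) + 6 = 8.
GR = (1 − 1/4) × 8² / 24 = 0.75 × 64 / 24 = 2 dB.
Output = -9 − 2 = -11 dBFS.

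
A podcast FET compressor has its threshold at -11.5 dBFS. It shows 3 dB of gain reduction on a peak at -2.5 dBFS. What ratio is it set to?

1.5:1

Input overshoot = -2.5 − (-11.5) = 9 dB.
Output overshoot = 9 − 3 = 6 dB.
Ratio = input overshoot / output overshoot = 9 / 6 = 1.5.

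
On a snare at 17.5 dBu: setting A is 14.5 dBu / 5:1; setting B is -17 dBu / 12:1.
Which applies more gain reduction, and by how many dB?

B, by 29.225 dB

A: GR = 3 − 3/5 = 2.4 dB.
B: GR = 34.5 − 34.5/12 = 31.625 dB.
B applies 29.225 dB more gain reduction.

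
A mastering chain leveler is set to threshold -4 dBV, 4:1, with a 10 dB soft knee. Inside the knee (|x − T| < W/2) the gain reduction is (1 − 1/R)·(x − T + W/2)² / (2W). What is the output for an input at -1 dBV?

x − T + W/2 = -1 − (-4) + 5 = 8.
GR = (1 − 1/4) × 8² / 20 = 0.75 × 64 / 20 = 2.4 dB.
Output = -1 − 2.4 = -3.4 dBV.

-3.4 dBV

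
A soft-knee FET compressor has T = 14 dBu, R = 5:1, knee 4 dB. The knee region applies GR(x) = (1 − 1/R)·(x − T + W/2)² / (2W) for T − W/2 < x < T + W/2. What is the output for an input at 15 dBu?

14.1 dBu

x − T + W/2 = 15 − 14 + 2 = 3.
GR = (1 − 1/5) × 3² / 8 = 0.8 × 9 / 8 = 0.9 dB.
Output = 15 − 0.9 = 14.1 dBu.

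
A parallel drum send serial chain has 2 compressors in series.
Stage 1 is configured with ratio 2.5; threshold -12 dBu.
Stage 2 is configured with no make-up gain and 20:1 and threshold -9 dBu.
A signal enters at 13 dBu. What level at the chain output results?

-8.65 dBu

Stage 1: 25 dB above -12 dBu, reduced 2.5:1 to 10 dB above → -2 dBu.
Stage 2: -2 dBu is 7 dB over -9 dBu; at 20:1 that becomes 0.35 dB over, giving -8.65 dBu.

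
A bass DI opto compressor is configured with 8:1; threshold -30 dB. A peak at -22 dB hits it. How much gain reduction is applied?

Overshoot = -22 − (-30) = 8 dB.
After 8:1 compression the overshoot becomes 8/8 = 1 dB.
GR = overshoot in − overshoot out = 8 − 1 = 7 dB.

7 dB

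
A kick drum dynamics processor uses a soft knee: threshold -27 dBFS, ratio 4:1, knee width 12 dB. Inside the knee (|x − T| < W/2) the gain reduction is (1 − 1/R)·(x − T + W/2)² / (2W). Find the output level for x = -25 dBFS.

-27 dBFS

x − T + W/2 = -25 − (-27) + 6 = 8.
GR = (1 − 1/4) × 8² / 24 = 0.75 × 64 / 24 = 2 dB.
Output = -25 − 2 = -27 dBFS.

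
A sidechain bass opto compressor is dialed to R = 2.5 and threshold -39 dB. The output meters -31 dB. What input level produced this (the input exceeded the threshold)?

The compressed level sits -31 − (-39) = 8 dB over threshold.
Undo the ratio: input overshoot = 8 × 2.5 = 20 dB, giving input = -19 dB.

-19 dB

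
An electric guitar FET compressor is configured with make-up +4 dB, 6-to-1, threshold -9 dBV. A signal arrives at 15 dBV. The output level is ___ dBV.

-1 dBV

The input is 24 dB above the -9 dBV threshold.
At 6:1 the overshoot is divided by 6, leaving 4 dB above threshold.
That puts the output at -5 dBV; make-up adds 4 dB, giving -1 dBV.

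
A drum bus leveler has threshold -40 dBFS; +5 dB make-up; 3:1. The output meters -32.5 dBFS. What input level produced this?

-32.5 dBFS

Before make-up, the level was -32.5 − 5 = -37.5 dBFS.
The compressed level sits -37.5 − (-40) = 2.5 dB over threshold.
Before 3:1 compression the overshoot was 2.5 × 3 = 7.5 dB, so input = -40 + 7.5 = -32.5 dBFS.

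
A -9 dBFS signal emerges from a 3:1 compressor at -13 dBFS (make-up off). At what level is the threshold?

Let T be the threshold. Output overshoot = (input overshoot)/R, so -13 − T = (-9 − T)/3.
3·(-13 − T) = -9 − T → 2·T = -39 − (-9) = -30.
T = -30/2 = -15 dBFS.

-15 dBFS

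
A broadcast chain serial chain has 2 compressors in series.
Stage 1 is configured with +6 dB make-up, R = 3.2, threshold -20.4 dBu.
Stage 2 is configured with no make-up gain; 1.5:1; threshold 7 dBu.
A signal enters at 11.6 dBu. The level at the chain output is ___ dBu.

-4.4 dBu

Stage 1: 11.6 dBu is 32 dB over -20.4 dBu; at 3.2:1 that becomes 10 dB over, giving -10.4 dBu; +6 dB make-up → -4.4 dBu.
Stage 2: -4.4 dBu is at or below the 7 dBu threshold — no compression; output -4.4 dBu.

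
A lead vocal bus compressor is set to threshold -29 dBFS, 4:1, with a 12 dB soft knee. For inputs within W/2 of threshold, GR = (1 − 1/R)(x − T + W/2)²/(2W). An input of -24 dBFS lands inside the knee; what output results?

-27.78125 dBFS

x − T + W/2 = -24 − (-29) + 6 = 11.
GR = (1 − 1/4) × 11² / 24 = 0.75 × 121 / 24 = 3.78125 dB.
Output = -24 − 3.78125 = -27.78125 dBFS.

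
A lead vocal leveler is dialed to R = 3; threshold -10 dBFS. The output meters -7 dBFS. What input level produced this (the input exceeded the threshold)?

Post-compression overshoot = -7 − (-10) = 3 dB.
Before 3:1 compression the overshoot was 3 × 3 = 9 dB, so input = -10 + 9 = -1 dBFS.

-1 dBFS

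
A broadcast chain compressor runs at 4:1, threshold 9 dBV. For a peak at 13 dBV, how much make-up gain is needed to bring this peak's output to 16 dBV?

6 dB

Overshoot 4 dB → 4/4 = 1 dB after compression, so the compressed level is 9 + 1 = 10 dBV.
Make-up = target − compressed = 16 − 10 = 6 dB.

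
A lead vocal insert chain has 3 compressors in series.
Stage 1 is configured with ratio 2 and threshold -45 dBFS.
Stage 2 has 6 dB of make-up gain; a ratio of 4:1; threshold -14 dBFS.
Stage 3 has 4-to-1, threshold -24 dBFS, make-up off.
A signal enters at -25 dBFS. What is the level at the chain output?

-29 dBFS

Stage 1: 20 dB above -45 dBFS, reduced 2:1 to 10 dB above → -35 dBFS.
Stage 2: below threshold (-35 ≤ -14); passes unchanged; make-up brings it to -29 dBFS.
Stage 3: -29 dBFS is at or below the -24 dBFS threshold — no compression; output -29 dBFS.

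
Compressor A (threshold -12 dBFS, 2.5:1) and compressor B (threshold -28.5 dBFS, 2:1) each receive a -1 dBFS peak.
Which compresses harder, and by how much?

A: 11 dB over, compressed to 4.4 dB over, so 6.6 dB of GR.
B: 27.5 dB over, compressed to 13.75 dB over, so 13.75 dB of GR.
B reduces 7.15 dB more.

B, by 7.15 dB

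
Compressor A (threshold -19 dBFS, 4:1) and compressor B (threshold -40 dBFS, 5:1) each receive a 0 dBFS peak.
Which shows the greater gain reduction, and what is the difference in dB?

A: 19 dB over, compressed to 4.75 dB over, so 14.25 dB of GR.
B: 40 dB over, compressed to 8 dB over, so 32 dB of GR.
Difference: 17.75 dB in favour of B.

B, by 17.75 dB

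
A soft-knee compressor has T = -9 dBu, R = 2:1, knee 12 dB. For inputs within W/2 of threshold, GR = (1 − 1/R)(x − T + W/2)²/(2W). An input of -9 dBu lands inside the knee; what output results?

-9.75 dBu

x − T + W/2 = -9 − (-9) + 6 = 6.
GR = (1 − 1/2) × 6² / 24 = 0.5 × 36 / 24 = 0.75 dB.
Output = -9 − 0.75 = -9.75 dBu.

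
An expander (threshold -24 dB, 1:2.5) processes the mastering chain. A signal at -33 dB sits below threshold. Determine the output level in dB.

The input is 9 dB below the -24 dB threshold.
A 1:2.5 expander multiplies undershoot by 2.5: 9 × 2.5 = 22.5 dB below threshold.
Output = -24 − 22.5 = -46.5 dB.

-46.5 dB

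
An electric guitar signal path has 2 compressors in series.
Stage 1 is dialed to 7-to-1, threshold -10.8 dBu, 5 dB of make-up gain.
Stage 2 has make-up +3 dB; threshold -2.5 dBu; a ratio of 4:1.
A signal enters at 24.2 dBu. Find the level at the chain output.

Stage 1: overshoot 35 dB → 35/7 = 5 dB → -5.8 dBu; +5 dB make-up → -0.8 dBu.
Stage 2: -0.8 dBu is 1.7 dB over -2.5 dBu; at 4:1 that becomes 0.425 dB over, giving -2.075 dBu; +3 dB make-up → 0.925 dBu.

0.925 dBu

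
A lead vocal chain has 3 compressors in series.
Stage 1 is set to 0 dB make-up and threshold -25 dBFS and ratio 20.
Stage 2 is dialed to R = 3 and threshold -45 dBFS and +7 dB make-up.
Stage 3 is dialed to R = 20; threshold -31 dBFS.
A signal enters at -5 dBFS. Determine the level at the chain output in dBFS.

-31 dBFS

Stage 1: overshoot 20 dB → 20/20 = 1 dB → -24 dBFS.
Stage 2: overshoot 21 dB → 21/3 = 7 dB → -38 dBFS; +7 dB make-up → -31 dBFS.
Stage 3: -31 dBFS is at or below the -31 dBFS threshold — no compression; output -31 dBFS.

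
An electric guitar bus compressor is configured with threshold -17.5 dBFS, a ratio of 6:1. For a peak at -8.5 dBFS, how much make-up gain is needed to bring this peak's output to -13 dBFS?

3 dB

Overshoot 9 dB → 9/6 = 1.5 dB after compression, so the compressed level is -17.5 + 1.5 = -16 dBFS.
Make-up = target − compressed = -13 − (-16) = 3 dB.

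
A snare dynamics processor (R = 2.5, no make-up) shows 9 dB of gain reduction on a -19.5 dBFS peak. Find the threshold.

Input is 15 dB above T (since output overshoot × R = input overshoot: (-28.5 − T)·2.5 = -19.5 − T gives T = -34.5 dBFS).
Check: -34.5 + (-19.5 − (-34.5))/2.5 = -34.5 + 6 = -28.5 dBFS. ✓

-34.5 dBFS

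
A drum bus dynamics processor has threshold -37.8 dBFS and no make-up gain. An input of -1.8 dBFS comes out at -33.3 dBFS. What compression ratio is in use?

8:1

Input overshoot = -1.8 − (-37.8) = 36 dB; output overshoot = -33.3 − (-37.8) = 4.5 dB.
Ratio = 36 / 4.5 = 8.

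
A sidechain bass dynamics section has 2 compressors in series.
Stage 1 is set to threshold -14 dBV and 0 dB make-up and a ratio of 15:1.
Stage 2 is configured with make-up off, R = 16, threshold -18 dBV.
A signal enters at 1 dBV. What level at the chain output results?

-17.6875 dBV

Stage 1: overshoot 15 dB → 15/15 = 1 dB → -13 dBV.
Stage 2: -13 dBV is 5 dB over -18 dBV; at 16:1 that becomes 0.3125 dB over, giving -17.6875 dBV.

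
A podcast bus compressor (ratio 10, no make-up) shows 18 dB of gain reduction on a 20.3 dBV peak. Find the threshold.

0.3 dBV

Input is 20 dB above T (since output overshoot × R = input overshoot: (2.3 − T)·10 = 20.3 − T gives T = 0.3 dBV).
Check: 0.3 + (20.3 − 0.3)/10 = 0.3 + 2 = 2.3 dBV. ✓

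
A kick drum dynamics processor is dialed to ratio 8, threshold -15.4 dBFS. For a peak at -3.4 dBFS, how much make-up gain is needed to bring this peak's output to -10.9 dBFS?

3 dB

The peak compresses to -15.4 + 12/8 = -13.9 dBFS.
To reach -10.9 dBFS requires -10.9 − (-13.9) = 3 dB of make-up.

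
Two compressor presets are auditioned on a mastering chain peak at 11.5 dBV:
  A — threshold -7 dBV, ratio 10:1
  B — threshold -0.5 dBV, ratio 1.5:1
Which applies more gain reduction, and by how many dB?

A, by 12.65 dB

A: 18.5 dB over, compressed to 1.85 dB over, so 16.65 dB of GR.
B: 12 dB over, compressed to 8 dB over, so 4 dB of GR.
A applies 12.65 dB more gain reduction.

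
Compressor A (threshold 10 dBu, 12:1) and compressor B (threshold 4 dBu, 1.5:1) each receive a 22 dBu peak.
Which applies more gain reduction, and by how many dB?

A: 12 dB over, compressed to 1 dB over, so 11 dB of GR.
B: 18 dB over, compressed to 12 dB over, so 6 dB of GR.
A applies 5 dB more gain reduction.

A, by 5 dB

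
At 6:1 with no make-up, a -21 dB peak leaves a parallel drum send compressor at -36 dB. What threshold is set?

-39 dB

Let T be the threshold. Output overshoot = (input overshoot)/R, so -36 − T = (-21 − T)/6.
6·(-36 − T) = -21 − T → 5·T = -216 − (-21) = -195.
T = -195/5 = -39 dB.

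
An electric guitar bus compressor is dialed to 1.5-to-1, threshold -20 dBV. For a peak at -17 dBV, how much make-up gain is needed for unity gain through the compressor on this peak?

1 dB

Overshoot 3 dB → 3/1.5 = 2 dB after compression, so the compressed level is -20 + 2 = -18 dBV.
Make-up = target − compressed = -17 − (-18) = 1 dB.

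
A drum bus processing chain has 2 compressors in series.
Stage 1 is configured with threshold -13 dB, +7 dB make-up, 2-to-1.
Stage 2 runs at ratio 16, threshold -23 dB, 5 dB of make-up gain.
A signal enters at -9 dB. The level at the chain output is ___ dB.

-16.8125 dB

Stage 1: -9 dB is 4 dB over -13 dB; at 2:1 that becomes 2 dB over, giving -11 dB; +7 dB make-up → -4 dB.
Stage 2: overshoot 19 dB → 19/16 = 1.1875 dB → -21.8125 dB; +5 dB make-up → -16.8125 dB.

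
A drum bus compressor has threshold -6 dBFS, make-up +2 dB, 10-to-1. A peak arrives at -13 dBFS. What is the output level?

-13 dBFS is 7 dB below the -6 dBFS threshold, so no gain reduction is applied.
Make-up gain adds 2 dB: -13 + 2 = -11 dBFS.

-11 dBFS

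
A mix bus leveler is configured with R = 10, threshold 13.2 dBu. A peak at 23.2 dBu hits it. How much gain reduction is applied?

9 dB

23.2 dBu exceeds the threshold by 10 dB.
After 10:1 compression the overshoot becomes 10/10 = 1 dB.
Gain reduction = 10 − 1 = 9 dB.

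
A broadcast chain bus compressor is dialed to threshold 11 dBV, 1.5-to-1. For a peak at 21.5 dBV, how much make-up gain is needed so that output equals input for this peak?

3.5 dB

Without make-up, output = threshold + overshoot/1.5 = 11 + 7 = 18 dBV.
Gap to target: 3.5 dB.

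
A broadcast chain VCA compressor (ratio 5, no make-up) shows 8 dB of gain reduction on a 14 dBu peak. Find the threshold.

4 dBu

Let T be the threshold. Output overshoot = (input overshoot)/R, so 6 − T = (14 − T)/5.
5·(6 − T) = 14 − T → 4·T = 30 − 14 = 16.
T = 16/4 = 4 dBu.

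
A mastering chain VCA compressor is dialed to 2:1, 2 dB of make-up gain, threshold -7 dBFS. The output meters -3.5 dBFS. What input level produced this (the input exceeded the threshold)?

-4 dBFS

Remove make-up: -3.5 − 2 = -5.5 dBFS.
The compressed level sits -5.5 − (-7) = 1.5 dB over threshold.
Before 2:1 compression the overshoot was 1.5 × 2 = 3 dB, so input = -7 + 3 = -4 dBFS.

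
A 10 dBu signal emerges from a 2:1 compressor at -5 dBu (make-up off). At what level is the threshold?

Gain reduction = 10 − (-5) = 15 dB; output overshoot = GR / (R − 1) = 15 / 1 = 15 dB.
Threshold = output − output overshoot = -5 − 15 = -20 dBu.

-20 dBu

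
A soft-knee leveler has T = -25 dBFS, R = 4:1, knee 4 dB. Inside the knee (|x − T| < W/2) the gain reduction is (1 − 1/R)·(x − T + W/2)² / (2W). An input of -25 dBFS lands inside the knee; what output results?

x − T + W/2 = -25 − (-25) + 2 = 2.
GR = (1 − 1/4) × 2² / 8 = 0.75 × 4 / 8 = 0.375 dB.
Output = -25 − 0.375 = -25.375 dBFS.

-25.375 dBFS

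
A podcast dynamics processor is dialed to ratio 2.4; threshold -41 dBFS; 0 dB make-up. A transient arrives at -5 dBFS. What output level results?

The input is 36 dB above the -41 dBFS threshold.
At 2.4:1 the overshoot is divided by 2.4, leaving 15 dB above threshold.
So the level is -41 + 15 = -26 dBFS.

-26 dBFS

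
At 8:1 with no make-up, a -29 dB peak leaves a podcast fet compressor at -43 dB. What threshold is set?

-45 dB

Let T be the threshold. Output overshoot = (input overshoot)/R, so -43 − T = (-29 − T)/8.
8·(-43 − T) = -29 − T → 7·T = -344 − (-29) = -315.
T = -315/7 = -45 dB.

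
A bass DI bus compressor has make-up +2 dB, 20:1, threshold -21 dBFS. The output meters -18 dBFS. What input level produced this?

Stripping the +2 dB make-up gives -20 dBFS at the gain stage.
That's 1 dB above the -21 dBFS threshold.
Before 20:1 compression the overshoot was 1 × 20 = 20 dB, so input = -21 + 20 = -1 dBFS.

-1 dBFS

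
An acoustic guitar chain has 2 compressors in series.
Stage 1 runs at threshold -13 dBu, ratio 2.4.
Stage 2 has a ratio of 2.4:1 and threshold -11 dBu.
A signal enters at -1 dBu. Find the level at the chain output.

-9.75 dBu

Stage 1: 12 dB above -13 dBu, reduced 2.4:1 to 5 dB above → -8 dBu.
Stage 2: overshoot 3 dB → 3/2.4 = 1.25 dB → -9.75 dBu.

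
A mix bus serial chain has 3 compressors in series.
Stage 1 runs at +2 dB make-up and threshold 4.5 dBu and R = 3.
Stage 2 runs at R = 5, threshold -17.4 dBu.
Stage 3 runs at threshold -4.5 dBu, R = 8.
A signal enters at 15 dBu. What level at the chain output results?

-11.92 dBu

Stage 1: 15 dBu is 10.5 dB over 4.5 dBu; at 3:1 that becomes 3.5 dB over, giving 8 dBu; +2 dB make-up → 10 dBu.
Stage 2: overshoot 27.4 dB → 27.4/5 = 5.48 dB → -11.92 dBu.
Stage 3: -11.92 dBu is at or below the -4.5 dBu threshold — no compression; output -11.92 dBu.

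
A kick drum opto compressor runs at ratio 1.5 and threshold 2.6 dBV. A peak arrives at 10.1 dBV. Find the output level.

7.6 dBV

Overshoot: 10.1 − 2.6 = 7.5 dB.
1.5:1 compression reduces that to 7.5/1.5 = 5 dB over.
That puts the output at 7.6 dBV.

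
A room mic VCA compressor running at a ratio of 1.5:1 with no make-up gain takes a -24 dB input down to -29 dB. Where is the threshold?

Let T be the threshold. Output overshoot = (input overshoot)/R, so -29 − T = (-24 − T)/1.5.
1.5·(-29 − T) = -24 − T → 0.5·T = -43.5 − (-24) = -19.5.
T = -19.5/0.5 = -39 dB.

-39 dB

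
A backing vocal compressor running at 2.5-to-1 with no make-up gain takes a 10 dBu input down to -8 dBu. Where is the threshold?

Gain reduction = 10 − (-8) = 18 dB; output overshoot = GR / (R − 1) = 18 / 1.5 = 12 dB.
Threshold = output − output overshoot = -8 − 12 = -20 dBu.

-20 dBu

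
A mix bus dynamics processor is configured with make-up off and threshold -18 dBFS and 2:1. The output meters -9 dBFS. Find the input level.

0 dBFS

The compressed level sits -9 − (-18) = 9 dB over threshold.
Undo the ratio: input overshoot = 9 × 2 = 18 dB, giving input = 0 dBFS.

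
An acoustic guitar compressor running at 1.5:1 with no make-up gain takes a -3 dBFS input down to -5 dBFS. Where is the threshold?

Let T be the threshold. Output overshoot = (input overshoot)/R, so -5 − T = (-3 − T)/1.5.
1.5·(-5 − T) = -3 − T → 0.5·T = -7.5 − (-3) = -4.5.
T = -4.5/0.5 = -9 dBFS.

-9 dBFS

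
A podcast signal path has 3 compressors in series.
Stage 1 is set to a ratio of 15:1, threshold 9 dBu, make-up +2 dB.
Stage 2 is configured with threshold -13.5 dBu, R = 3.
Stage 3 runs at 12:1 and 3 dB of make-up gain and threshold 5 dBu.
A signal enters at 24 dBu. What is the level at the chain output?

-2 dBu

Stage 1: overshoot 15 dB → 15/15 = 1 dB → 10 dBu; +2 dB make-up → 12 dBu.
Stage 2: 25.5 dB above -13.5 dBu, reduced 3:1 to 8.5 dB above → -5 dBu.
Stage 3: -5 dBu is at or below the 5 dBu threshold — no compression; make-up brings it to -2 dBu.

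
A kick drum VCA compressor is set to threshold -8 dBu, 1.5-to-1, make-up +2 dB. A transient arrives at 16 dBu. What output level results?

16 dBu sits 24 dB over threshold.
1.5:1 compression reduces that to 24/1.5 = 16 dB over.
That puts the output at 8 dBu; make-up adds 2 dB, giving 10 dBu.

10 dBu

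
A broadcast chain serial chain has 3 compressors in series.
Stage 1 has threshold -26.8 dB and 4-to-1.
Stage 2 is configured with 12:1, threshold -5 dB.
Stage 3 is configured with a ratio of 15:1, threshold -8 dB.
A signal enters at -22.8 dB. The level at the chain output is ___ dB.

-25.8 dB

Stage 1: -22.8 dB is 4 dB over -26.8 dB; at 4:1 that becomes 1 dB over, giving -25.8 dB.
Stage 2: below threshold (-25.8 ≤ -5); passes unchanged; output -25.8 dB.
Stage 3: -25.8 dB is at or below the -8 dB threshold — no compression; output -25.8 dB.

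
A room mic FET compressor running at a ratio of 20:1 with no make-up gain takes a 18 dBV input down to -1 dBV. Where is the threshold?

Input is 20 dB above T (since output overshoot × R = input overshoot: (-1 − T)·20 = 18 − T gives T = -2 dBV).
Check: -2 + (18 − (-2))/20 = -2 + 1 = -1 dBV. ✓

-2 dBV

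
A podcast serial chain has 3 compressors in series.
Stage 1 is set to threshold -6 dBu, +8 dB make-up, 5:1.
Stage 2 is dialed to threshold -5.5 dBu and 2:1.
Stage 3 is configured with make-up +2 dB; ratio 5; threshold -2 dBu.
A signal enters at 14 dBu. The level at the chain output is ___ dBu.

Stage 1: 14 dBu is 20 dB over -6 dBu; at 5:1 that becomes 4 dB over, giving -2 dBu; +8 dB make-up → 6 dBu.
Stage 2: overshoot 11.5 dB → 11.5/2 = 5.75 dB → 0.25 dBu.
Stage 3: 2.25 dB above -2 dBu, reduced 5:1 to 0.45 dB above → -1.55 dBu; +2 dB make-up → 0.45 dBu.

0.45 dBu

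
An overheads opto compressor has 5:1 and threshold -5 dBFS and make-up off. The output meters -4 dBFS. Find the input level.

0 dBFS

Post-compression overshoot = -4 − (-5) = 1 dB.
Input overshoot = R × output overshoot = 5 dB → input = -5 + 5 = 0 dBFS.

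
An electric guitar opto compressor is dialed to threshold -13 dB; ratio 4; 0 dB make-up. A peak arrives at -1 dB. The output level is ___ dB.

-10 dB

The input is 12 dB above the -13 dB threshold.
The 12 dB excess becomes 3 dB after 4:1 reduction.
That puts the output at -10 dB.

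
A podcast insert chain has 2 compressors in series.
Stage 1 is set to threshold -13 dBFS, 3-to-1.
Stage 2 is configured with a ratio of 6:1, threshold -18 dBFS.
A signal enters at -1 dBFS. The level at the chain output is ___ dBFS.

-16.5 dBFS

Stage 1: -1 dBFS is 12 dB over -13 dBFS; at 3:1 that becomes 4 dB over, giving -9 dBFS.
Stage 2: -9 dBFS is 9 dB over -18 dBFS; at 6:1 that becomes 1.5 dB over, giving -16.5 dBFS.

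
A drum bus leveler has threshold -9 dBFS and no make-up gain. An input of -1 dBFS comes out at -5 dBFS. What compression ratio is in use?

2:1

Input overshoot = -1 − (-9) = 8 dB; output overshoot = -5 − (-9) = 4 dB.
Ratio = 8 / 4 = 2.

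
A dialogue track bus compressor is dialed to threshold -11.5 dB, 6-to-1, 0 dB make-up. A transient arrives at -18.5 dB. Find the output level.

-18.5 dB

-18.5 dB is 7 dB below the -11.5 dB threshold, so no gain reduction is applied.
Output = input = -18.5 dB.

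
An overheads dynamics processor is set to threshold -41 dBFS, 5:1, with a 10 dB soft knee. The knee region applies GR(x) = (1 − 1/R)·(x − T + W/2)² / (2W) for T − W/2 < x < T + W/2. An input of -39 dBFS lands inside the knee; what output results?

-40.96 dBFS

x − T + W/2 = -39 − (-41) + 5 = 7.
GR = (1 − 1/5) × 7² / 20 = 0.8 × 49 / 20 = 1.96 dB.
Output = -39 − 1.96 = -40.96 dBFS.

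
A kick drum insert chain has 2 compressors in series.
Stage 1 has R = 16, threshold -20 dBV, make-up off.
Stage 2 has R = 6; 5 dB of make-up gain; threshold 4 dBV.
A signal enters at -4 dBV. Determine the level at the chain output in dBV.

-14 dBV

Stage 1: 16 dB above -20 dBV, reduced 16:1 to 1 dB above → -19 dBV.
Stage 2: below threshold (-19 ≤ 4); passes unchanged; make-up brings it to -14 dBV.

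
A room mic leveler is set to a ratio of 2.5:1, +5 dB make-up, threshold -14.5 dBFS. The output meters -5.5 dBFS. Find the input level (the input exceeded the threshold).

-4.5 dBFS

Before make-up, the level was -5.5 − 5 = -10.5 dBFS.
Post-compression overshoot = -10.5 − (-14.5) = 4 dB.
Undo the ratio: input overshoot = 4 × 2.5 = 10 dB, giving input = -4.5 dBFS.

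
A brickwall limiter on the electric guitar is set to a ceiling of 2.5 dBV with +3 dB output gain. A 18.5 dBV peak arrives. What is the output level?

5.5 dBV

The limiter clamps the peak to its 2.5 dBV ceiling.
Output gain then adds 3 dB: 2.5 + 3 = 5.5 dBV.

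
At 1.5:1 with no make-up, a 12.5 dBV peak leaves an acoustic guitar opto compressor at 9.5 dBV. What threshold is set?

Input is 9 dB above T (since output overshoot × R = input overshoot: (9.5 − T)·1.5 = 12.5 − T gives T = 3.5 dBV).
Check: 3.5 + (12.5 − 3.5)/1.5 = 3.5 + 6 = 9.5 dBV. ✓

3.5 dBV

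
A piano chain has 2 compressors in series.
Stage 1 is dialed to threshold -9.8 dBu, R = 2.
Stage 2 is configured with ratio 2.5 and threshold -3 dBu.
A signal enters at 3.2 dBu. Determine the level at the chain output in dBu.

Stage 1: 3.2 dBu is 13 dB over -9.8 dBu; at 2:1 that becomes 6.5 dB over, giving -3.3 dBu.
Stage 2: -3.3 dBu ≤ -3 dBu, so stage 2 doesn't engage; output -3.3 dBu.

-3.3 dBu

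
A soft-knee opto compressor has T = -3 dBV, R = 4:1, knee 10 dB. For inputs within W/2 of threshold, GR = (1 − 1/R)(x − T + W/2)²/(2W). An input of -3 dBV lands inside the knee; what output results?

x − T + W/2 = -3 − (-3) + 5 = 5.
GR = (1 − 1/4) × 5² / 20 = 0.75 × 25 / 20 = 0.9375 dB.
Output = -3 − 0.9375 = -3.9375 dBV.

-3.9375 dBV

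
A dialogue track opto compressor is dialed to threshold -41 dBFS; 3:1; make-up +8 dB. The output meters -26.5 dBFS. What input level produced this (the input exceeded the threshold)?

-21.5 dBFS

Stripping the +8 dB make-up gives -34.5 dBFS at the gain stage.
Post-compression overshoot = -34.5 − (-41) = 6.5 dB.
Input overshoot = R × output overshoot = 19.5 dB → input = -41 + 19.5 = -21.5 dBFS.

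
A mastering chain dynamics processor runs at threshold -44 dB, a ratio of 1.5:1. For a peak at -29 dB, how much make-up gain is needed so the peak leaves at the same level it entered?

Without make-up, output = threshold + overshoot/1.5 = -44 + 10 = -34 dB.
Gap to target: 5 dB.

5 dB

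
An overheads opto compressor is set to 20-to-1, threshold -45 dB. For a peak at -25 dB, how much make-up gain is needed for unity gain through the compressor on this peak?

19 dB

Without make-up, output = threshold + overshoot/20 = -45 + 1 = -44 dB.
Gap to target: 19 dB.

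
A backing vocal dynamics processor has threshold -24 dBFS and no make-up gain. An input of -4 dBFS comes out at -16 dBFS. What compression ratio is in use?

2.5:1

Input overshoot = -4 − (-24) = 20 dB; output overshoot = -16 − (-24) = 8 dB.
Ratio = 20 / 8 = 2.5.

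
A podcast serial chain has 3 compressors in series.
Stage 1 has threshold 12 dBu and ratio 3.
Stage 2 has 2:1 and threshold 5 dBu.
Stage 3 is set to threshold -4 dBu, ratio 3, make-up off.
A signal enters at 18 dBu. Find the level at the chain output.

0.5 dBu

Stage 1: overshoot 6 dB → 6/3 = 2 dB → 14 dBu.
Stage 2: 14 dBu is 9 dB over 5 dBu; at 2:1 that becomes 4.5 dB over, giving 9.5 dBu.
Stage 3: 9.5 dBu is 13.5 dB over -4 dBu; at 3:1 that becomes 4.5 dB over, giving 0.5 dBu.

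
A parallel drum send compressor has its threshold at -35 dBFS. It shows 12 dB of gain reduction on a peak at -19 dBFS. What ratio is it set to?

Input overshoot = -19 − (-35) = 16 dB.
Output overshoot = 16 − 12 = 4 dB.
Ratio = input overshoot / output overshoot = 16 / 4 = 4.

4:1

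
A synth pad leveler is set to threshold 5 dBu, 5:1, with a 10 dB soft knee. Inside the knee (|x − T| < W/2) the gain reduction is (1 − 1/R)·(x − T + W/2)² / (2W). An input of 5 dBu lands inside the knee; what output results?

4 dBu

x − T + W/2 = 5 − 5 + 5 = 5.
GR = (1 − 1/5) × 5² / 20 = 0.8 × 25 / 20 = 1 dB.
Output = 5 − 1 = 4 dBu.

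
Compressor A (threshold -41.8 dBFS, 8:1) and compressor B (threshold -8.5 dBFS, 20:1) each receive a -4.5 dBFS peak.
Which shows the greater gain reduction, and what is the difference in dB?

A: GR = 37.3 − 37.3/8 = 32.6375 dB.
B: GR = 4 − 4/20 = 3.8 dB.
Difference: 28.8375 dB in favour of A.

A, by 28.8375 dB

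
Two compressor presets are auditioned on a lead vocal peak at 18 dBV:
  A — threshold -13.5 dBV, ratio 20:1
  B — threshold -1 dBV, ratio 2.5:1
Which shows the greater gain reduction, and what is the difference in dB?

A: 31.5 dB over, compressed to 1.575 dB over, so 29.925 dB of GR.
B: 19 dB over, compressed to 7.6 dB over, so 11.4 dB of GR.
Difference: 18.525 dB in favour of A.

A, by 18.525 dB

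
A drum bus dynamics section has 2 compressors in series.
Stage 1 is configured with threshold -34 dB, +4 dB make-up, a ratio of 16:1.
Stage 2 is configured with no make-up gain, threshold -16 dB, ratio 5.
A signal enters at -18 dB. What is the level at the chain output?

-29 dB

Stage 1: 16 dB above -34 dB, reduced 16:1 to 1 dB above → -33 dB; +4 dB make-up → -29 dB.
Stage 2: -29 dB is at or below the -16 dB threshold — no compression; output -29 dB.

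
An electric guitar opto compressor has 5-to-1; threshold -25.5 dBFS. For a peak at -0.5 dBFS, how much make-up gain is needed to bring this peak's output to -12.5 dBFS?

Without make-up, output = threshold + overshoot/5 = -25.5 + 5 = -20.5 dBFS.
Gap to target: 8 dB.

8 dB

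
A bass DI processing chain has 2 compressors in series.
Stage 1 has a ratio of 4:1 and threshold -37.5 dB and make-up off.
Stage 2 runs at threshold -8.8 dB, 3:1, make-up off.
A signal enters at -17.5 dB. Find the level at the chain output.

Stage 1: overshoot 20 dB → 20/4 = 5 dB → -32.5 dB.
Stage 2: -32.5 dB ≤ -8.8 dB, so stage 2 doesn't engage; output -32.5 dB.

-32.5 dB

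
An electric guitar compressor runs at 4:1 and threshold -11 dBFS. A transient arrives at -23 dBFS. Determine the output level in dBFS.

-23 dBFS

-23 dBFS is 12 dB below the -11 dBFS threshold, so no gain reduction is applied.
Output = input = -23 dBFS.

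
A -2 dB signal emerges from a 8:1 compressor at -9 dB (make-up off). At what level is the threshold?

-10 dB

Gain reduction = -2 − (-9) = 7 dB; output overshoot = GR / (R − 1) = 7 / 7 = 1 dB.
Threshold = output − output overshoot = -9 − 1 = -10 dB.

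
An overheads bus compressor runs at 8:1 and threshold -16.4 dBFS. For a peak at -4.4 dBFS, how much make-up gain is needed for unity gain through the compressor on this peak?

10.5 dB

Without make-up, output = threshold + overshoot/8 = -16.4 + 1.5 = -14.9 dBFS.
Gap to target: 10.5 dB.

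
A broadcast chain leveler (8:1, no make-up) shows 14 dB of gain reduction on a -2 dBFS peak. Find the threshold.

Let T be the threshold. Output overshoot = (input overshoot)/R, so -16 − T = (-2 − T)/8.
8·(-16 − T) = -2 − T → 7·T = -128 − (-2) = -126.
T = -126/7 = -18 dBFS.

-18 dBFS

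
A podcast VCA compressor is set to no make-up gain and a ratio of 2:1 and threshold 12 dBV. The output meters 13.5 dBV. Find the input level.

That's 1.5 dB above the 12 dBV threshold.
Input overshoot = R × output overshoot = 3 dB → input = 12 + 3 = 15 dBV.

15 dBV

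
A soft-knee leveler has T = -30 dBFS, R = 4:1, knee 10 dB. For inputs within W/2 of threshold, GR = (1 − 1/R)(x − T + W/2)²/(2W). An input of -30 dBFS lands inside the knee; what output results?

-30.9375 dBFS

x − T + W/2 = -30 − (-30) + 5 = 5.
GR = (1 − 1/4) × 5² / 20 = 0.75 × 25 / 20 = 0.9375 dB.
Output = -30 − 0.9375 = -30.9375 dBFS.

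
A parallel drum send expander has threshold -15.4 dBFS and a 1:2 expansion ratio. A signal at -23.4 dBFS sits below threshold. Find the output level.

Undershoot = (-15.4) − (-23.4) = 8 dB.
At 1:2, that expands to 16 dB under threshold.
Output = -15.4 − 16 = -31.4 dBFS.

-31.4 dBFS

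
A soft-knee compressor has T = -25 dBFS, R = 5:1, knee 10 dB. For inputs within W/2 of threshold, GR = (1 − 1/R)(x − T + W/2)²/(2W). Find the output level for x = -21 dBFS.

-24.24 dBFS

x − T + W/2 = -21 − (-25) + 5 = 9.
GR = (1 − 1/5) × 9² / 20 = 0.8 × 81 / 20 = 3.24 dB.
Output = -21 − 3.24 = -24.24 dBFS.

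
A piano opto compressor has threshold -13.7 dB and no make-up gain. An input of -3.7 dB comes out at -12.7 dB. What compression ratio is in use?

10:1

Input overshoot = -3.7 − (-13.7) = 10 dB; output overshoot = -12.7 − (-13.7) = 1 dB.
Ratio = 10 / 1 = 10.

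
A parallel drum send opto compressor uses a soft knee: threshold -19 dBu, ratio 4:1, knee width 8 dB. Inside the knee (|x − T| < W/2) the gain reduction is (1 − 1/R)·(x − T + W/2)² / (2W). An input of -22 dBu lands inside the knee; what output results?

x − T + W/2 = -22 − (-19) + 4 = 1.
GR = (1 − 1/4) × 1² / 16 = 0.75 × 1 / 16 = 0.046875 dB.
Output = -22 − 0.046875 = -22.046875 dBu.

-22.046875 dBu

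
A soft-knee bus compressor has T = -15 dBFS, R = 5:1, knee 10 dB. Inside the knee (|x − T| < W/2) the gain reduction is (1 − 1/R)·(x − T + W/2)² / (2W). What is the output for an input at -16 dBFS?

-16.64 dBFS

x − T + W/2 = -16 − (-15) + 5 = 4.
GR = (1 − 1/5) × 4² / 20 = 0.8 × 16 / 20 = 0.64 dB.
Output = -16 − 0.64 = -16.64 dBFS.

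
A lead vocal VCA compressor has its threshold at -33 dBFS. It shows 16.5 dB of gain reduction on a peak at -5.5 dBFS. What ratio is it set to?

2.5:1

Input overshoot = -5.5 − (-33) = 27.5 dB.
Output overshoot = 27.5 − 16.5 = 11 dB.
Ratio = input overshoot / output overshoot = 27.5 / 11 = 2.5.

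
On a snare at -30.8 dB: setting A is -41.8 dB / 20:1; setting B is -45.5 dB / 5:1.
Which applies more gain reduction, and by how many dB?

A: 11 dB over, compressed to 0.55 dB over, so 10.45 dB of GR.
B: 14.7 dB over, compressed to 2.94 dB over, so 11.76 dB of GR.
B reduces 1.31 dB more.

B, by 1.31 dB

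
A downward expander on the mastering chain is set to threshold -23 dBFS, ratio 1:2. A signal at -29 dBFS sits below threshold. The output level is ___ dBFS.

-35 dBFS

The input is 6 dB below the -23 dBFS threshold.
A 1:2 expander multiplies undershoot by 2: 6 × 2 = 12 dB below threshold.
Output = -23 − 12 = -35 dBFS.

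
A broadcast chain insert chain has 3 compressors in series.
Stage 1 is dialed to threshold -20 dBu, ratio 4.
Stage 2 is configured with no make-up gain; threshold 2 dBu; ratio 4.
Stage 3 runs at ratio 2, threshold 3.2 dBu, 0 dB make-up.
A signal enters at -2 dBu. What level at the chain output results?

-15.5 dBu

Stage 1: 18 dB above -20 dBu, reduced 4:1 to 4.5 dB above → -15.5 dBu.
Stage 2: -15.5 dBu is at or below the 2 dBu threshold — no compression; output -15.5 dBu.
Stage 3: -15.5 dBu is at or below the 3.2 dBu threshold — no compression; output -15.5 dBu.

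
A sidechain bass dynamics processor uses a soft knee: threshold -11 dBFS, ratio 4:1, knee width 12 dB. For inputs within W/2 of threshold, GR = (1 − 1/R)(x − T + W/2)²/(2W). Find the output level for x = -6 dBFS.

-9.78125 dBFS

x − T + W/2 = -6 − (-11) + 6 = 11.
GR = (1 − 1/4) × 11² / 24 = 0.75 × 121 / 24 = 3.78125 dB.
Output = -6 − 3.78125 = -9.78125 dBFS.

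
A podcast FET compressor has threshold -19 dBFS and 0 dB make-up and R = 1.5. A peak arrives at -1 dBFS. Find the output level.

-7 dBFS

-1 dBFS sits 18 dB over threshold.
The 18 dB excess becomes 12 dB after 1.5:1 reduction.
Output = -19 + 12 = -7 dBFS.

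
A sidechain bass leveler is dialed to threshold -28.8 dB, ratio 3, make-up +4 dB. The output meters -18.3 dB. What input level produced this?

-9.3 dB

Remove make-up: -18.3 − 4 = -22.3 dB.
That's 6.5 dB above the -28.8 dB threshold.
Input overshoot = R × output overshoot = 19.5 dB → input = -28.8 + 19.5 = -9.3 dB.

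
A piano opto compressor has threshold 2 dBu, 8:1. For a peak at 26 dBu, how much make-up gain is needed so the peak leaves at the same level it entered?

Overshoot 24 dB → 24/8 = 3 dB after compression, so the compressed level is 2 + 3 = 5 dBu.
Make-up = target − compressed = 26 − 5 = 21 dB.

21 dB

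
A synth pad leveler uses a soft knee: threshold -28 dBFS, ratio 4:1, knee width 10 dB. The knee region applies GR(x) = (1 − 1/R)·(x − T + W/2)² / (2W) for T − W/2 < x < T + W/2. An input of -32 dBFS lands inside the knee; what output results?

-32.0375 dBFS

x − T + W/2 = -32 − (-28) + 5 = 1.
GR = (1 − 1/4) × 1² / 20 = 0.75 × 1 / 20 = 0.0375 dB.
Output = -32 − 0.0375 = -32.0375 dBFS.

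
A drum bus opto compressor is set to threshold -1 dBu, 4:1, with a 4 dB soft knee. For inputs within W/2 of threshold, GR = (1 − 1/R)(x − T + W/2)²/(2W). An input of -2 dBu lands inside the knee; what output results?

-2.09375 dBu

x − T + W/2 = -2 − (-1) + 2 = 1.
GR = (1 − 1/4) × 1² / 8 = 0.75 × 1 / 8 = 0.09375 dB.
Output = -2 − 0.09375 = -2.09375 dBu.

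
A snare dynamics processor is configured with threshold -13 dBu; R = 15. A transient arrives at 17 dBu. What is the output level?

-11 dBu

17 dBu sits 30 dB over threshold.
The 30 dB excess becomes 2 dB after 15:1 reduction.
So the level is -13 + 2 = -11 dBu.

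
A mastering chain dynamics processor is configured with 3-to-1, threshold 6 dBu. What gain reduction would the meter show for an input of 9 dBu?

2 dB

Overshoot = 9 − 6 = 3 dB.
After 3:1 compression the overshoot becomes 3/3 = 1 dB.
GR = overshoot in − overshoot out = 3 − 1 = 2 dB.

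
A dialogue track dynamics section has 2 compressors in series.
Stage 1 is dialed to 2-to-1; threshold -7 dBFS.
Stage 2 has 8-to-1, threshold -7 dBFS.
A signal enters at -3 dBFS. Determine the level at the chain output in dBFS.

-6.75 dBFS

Stage 1: 4 dB above -7 dBFS, reduced 2:1 to 2 dB above → -5 dBFS.
Stage 2: -5 dBFS is 2 dB over -7 dBFS; at 8:1 that becomes 0.25 dB over, giving -6.75 dBFS.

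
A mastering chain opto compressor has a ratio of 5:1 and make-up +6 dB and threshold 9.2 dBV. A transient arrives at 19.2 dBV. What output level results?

17.2 dBV

19.2 dBV sits 10 dB over threshold.
The 10 dB excess becomes 2 dB after 5:1 reduction.
So the level is 9.2 + 2 = 11.2 dBV; make-up adds 6 dB, giving 17.2 dBV.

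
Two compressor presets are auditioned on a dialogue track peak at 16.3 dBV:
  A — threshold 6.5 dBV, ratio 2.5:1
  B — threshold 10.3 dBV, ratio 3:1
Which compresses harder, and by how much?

A: GR = 9.8 − 9.8/2.5 = 5.88 dB.
B: GR = 6 − 6/3 = 4 dB.
Difference: 1.88 dB in favour of A.

A, by 1.88 dB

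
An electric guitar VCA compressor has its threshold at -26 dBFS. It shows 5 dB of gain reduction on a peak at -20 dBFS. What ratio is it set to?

6:1

Input overshoot = -20 − (-26) = 6 dB.
Output overshoot = 6 − 5 = 1 dB.
Ratio = input overshoot / output overshoot = 6 / 1 = 6.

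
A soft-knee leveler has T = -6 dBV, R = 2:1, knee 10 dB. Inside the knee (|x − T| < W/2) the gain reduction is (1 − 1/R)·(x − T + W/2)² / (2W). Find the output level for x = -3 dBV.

x − T + W/2 = -3 − (-6) + 5 = 8.
GR = (1 − 1/2) × 8² / 20 = 0.5 × 64 / 20 = 1.6 dB.
Output = -3 − 1.6 = -4.6 dBV.

-4.6 dBV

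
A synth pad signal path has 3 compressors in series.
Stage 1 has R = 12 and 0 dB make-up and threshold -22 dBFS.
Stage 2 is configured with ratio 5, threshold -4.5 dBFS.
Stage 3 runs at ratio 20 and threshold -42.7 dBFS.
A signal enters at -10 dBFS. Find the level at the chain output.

Stage 1: overshoot 12 dB → 12/12 = 1 dB → -21 dBFS.
Stage 2: below threshold (-21 ≤ -4.5); passes unchanged; output -21 dBFS.
Stage 3: -21 dBFS is 21.7 dB over -42.7 dBFS; at 20:1 that becomes 1.085 dB over, giving -41.615 dBFS.

-41.615 dBFS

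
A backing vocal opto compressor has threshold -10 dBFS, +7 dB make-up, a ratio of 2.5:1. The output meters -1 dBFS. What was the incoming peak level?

Remove make-up: -1 − 7 = -8 dBFS.
That's 2 dB above the -10 dBFS threshold.
Before 2.5:1 compression the overshoot was 2 × 2.5 = 5 dB, so input = -10 + 5 = -5 dBFS.

-5 dBFS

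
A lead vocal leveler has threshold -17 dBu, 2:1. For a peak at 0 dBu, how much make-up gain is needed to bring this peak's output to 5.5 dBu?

Without make-up, output = threshold + overshoot/2 = -17 + 8.5 = -8.5 dBu.
Gap to target: 14 dB.

14 dB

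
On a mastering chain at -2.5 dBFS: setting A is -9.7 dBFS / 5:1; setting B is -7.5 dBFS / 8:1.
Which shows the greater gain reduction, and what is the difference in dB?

A, by 1.385 dB

A: GR = 7.2 − 7.2/5 = 5.76 dB.
B: GR = 5 − 5/8 = 4.375 dB.
A applies 1.385 dB more gain reduction.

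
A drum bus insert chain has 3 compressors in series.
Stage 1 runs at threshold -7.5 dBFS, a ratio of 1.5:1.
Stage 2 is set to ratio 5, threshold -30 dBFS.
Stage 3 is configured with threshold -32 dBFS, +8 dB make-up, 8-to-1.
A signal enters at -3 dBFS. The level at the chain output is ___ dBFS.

Stage 1: overshoot 4.5 dB → 4.5/1.5 = 3 dB → -4.5 dBFS.
Stage 2: overshoot 25.5 dB → 25.5/5 = 5.1 dB → -24.9 dBFS.
Stage 3: -24.9 dBFS is 7.1 dB over -32 dBFS; at 8:1 that becomes 0.8875 dB over, giving -31.1125 dBFS; +8 dB make-up → -23.1125 dBFS.

-23.1125 dBFS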